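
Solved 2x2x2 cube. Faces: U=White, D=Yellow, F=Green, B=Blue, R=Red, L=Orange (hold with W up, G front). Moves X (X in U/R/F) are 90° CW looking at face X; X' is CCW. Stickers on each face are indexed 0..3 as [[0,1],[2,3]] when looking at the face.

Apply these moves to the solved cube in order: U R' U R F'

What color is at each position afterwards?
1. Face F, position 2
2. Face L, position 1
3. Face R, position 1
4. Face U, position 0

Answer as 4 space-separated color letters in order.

After move 1 (U): U=WWWW F=RRGG R=BBRR B=OOBB L=GGOO
After move 2 (R'): R=BRBR U=WBWO F=RWGW D=YRYG B=YOYB
After move 3 (U): U=WWOB F=BRGW R=YOBR B=GGYB L=RWOO
After move 4 (R): R=BYRO U=WROW F=BRGG D=YYYG B=BGWB
After move 5 (F'): F=RGBG U=WRBR R=YYYO D=WOYG L=RWOO
Query 1: F[2] = B
Query 2: L[1] = W
Query 3: R[1] = Y
Query 4: U[0] = W

Answer: B W Y W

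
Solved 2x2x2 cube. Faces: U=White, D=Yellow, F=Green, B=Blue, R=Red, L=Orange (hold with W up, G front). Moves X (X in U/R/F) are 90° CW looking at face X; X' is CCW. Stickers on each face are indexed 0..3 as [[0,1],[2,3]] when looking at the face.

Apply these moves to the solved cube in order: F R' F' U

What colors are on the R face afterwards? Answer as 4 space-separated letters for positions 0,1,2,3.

After move 1 (F): F=GGGG U=WWOO R=WRWR D=RRYY L=OYOY
After move 2 (R'): R=RRWW U=WBOB F=GWGO D=RGYG B=YBRB
After move 3 (F'): F=WOGG U=WBRW R=GRRW D=YYYG L=OBOO
After move 4 (U): U=RWWB F=GRGG R=YBRW B=OBRB L=WOOO
Query: R face = YBRW

Answer: Y B R W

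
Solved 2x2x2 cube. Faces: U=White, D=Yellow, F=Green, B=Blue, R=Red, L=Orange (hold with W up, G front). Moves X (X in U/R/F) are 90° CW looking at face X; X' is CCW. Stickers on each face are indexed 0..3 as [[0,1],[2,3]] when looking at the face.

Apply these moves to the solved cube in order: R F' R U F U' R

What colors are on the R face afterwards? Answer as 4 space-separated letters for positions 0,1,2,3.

Answer: Y G R Y

Derivation:
After move 1 (R): R=RRRR U=WGWG F=GYGY D=YBYB B=WBWB
After move 2 (F'): F=YYGG U=WGRR R=BRYR D=OOYB L=OGOW
After move 3 (R): R=YBRR U=WYRG F=YOGB D=OWYW B=RBGB
After move 4 (U): U=RWGY F=YBGB R=RBRR B=OGGB L=YOOW
After move 5 (F): F=GYBB U=RWWO R=GBYR D=RRYW L=YOOW
After move 6 (U'): U=WORW F=YOBB R=GYYR B=GBGB L=OGOW
After move 7 (R): R=YGRY U=WORB F=YRBW D=RGYG B=WBOB
Query: R face = YGRY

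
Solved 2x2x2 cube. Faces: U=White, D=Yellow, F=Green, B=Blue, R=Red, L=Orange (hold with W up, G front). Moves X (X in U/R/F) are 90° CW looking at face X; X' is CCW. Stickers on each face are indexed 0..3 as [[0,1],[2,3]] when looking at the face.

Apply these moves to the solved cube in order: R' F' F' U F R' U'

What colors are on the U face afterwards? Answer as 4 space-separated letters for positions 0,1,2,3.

After move 1 (R'): R=RRRR U=WBWB F=GWGW D=YGYG B=YBYB
After move 2 (F'): F=WWGG U=WBRR R=GRYR D=OOYG L=OBOW
After move 3 (F'): F=WGWG U=WBGY R=OROR D=BWYG L=OROR
After move 4 (U): U=GWYB F=ORWG R=YBOR B=ORYB L=WGOR
After move 5 (F): F=WOGR U=GWRG R=YBBR D=OYYG L=WBOW
After move 6 (R'): R=BRYB U=GYRO F=WWGG D=OOYR B=GRYB
After move 7 (U'): U=YOGR F=WBGG R=WWYB B=BRYB L=GROW
Query: U face = YOGR

Answer: Y O G R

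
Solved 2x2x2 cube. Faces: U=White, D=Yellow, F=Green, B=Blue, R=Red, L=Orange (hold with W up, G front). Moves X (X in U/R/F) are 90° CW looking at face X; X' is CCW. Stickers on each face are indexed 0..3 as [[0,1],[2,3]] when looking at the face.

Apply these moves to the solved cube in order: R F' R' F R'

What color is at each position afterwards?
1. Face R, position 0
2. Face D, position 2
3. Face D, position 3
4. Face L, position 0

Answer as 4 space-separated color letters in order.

After move 1 (R): R=RRRR U=WGWG F=GYGY D=YBYB B=WBWB
After move 2 (F'): F=YYGG U=WGRR R=BRYR D=OOYB L=OGOW
After move 3 (R'): R=RRBY U=WWRW F=YGGR D=OYYG B=BBOB
After move 4 (F): F=GYRG U=WWWG R=RRWY D=BRYG L=OOOY
After move 5 (R'): R=RYRW U=WOWB F=GWRG D=BYYG B=GBRB
Query 1: R[0] = R
Query 2: D[2] = Y
Query 3: D[3] = G
Query 4: L[0] = O

Answer: R Y G O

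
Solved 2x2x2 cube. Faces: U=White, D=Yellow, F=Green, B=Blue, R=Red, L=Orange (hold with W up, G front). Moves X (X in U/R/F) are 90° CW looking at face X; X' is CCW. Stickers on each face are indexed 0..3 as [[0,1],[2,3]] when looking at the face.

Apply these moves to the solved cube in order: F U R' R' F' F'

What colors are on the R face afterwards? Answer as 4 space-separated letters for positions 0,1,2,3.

After move 1 (F): F=GGGG U=WWOO R=WRWR D=RRYY L=OYOY
After move 2 (U): U=OWOW F=WRGG R=BBWR B=OYBB L=GGOY
After move 3 (R'): R=BRBW U=OBOO F=WWGW D=RRYG B=YYRB
After move 4 (R'): R=RWBB U=OROY F=WBGO D=RWYW B=GYRB
After move 5 (F'): F=BOWG U=ORRB R=WWRB D=GYYW L=GYOO
After move 6 (F'): F=OGBW U=ORWR R=YWGB D=YOYW L=GBOR
Query: R face = YWGB

Answer: Y W G B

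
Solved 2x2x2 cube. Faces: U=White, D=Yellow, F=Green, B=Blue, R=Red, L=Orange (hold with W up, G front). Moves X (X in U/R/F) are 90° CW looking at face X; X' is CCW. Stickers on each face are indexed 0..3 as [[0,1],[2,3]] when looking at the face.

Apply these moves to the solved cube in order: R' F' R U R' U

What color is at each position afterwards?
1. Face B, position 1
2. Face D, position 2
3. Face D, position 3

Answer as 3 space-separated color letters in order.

Answer: O Y G

Derivation:
After move 1 (R'): R=RRRR U=WBWB F=GWGW D=YGYG B=YBYB
After move 2 (F'): F=WWGG U=WBRR R=GRYR D=OOYG L=OBOW
After move 3 (R): R=YGRR U=WWRG F=WOGG D=OYYY B=RBBB
After move 4 (U): U=RWGW F=YGGG R=RBRR B=OBBB L=WOOW
After move 5 (R'): R=BRRR U=RBGO F=YWGW D=OGYG B=YBYB
After move 6 (U): U=GROB F=BRGW R=YBRR B=WOYB L=YWOW
Query 1: B[1] = O
Query 2: D[2] = Y
Query 3: D[3] = G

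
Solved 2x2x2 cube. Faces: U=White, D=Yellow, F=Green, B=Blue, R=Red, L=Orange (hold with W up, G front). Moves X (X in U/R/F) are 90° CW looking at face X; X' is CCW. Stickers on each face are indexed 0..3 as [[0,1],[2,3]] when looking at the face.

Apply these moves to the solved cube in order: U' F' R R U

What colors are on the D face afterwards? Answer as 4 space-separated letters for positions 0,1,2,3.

Answer: B W Y R

Derivation:
After move 1 (U'): U=WWWW F=OOGG R=GGRR B=RRBB L=BBOO
After move 2 (F'): F=OGOG U=WWGR R=YGYR D=BOYY L=BWOW
After move 3 (R): R=YYRG U=WGGG F=OOOY D=BBYR B=RRWB
After move 4 (R): R=RYGY U=WOGY F=OBOR D=BWYR B=GRGB
After move 5 (U): U=GWYO F=RYOR R=GRGY B=BWGB L=OBOW
Query: D face = BWYR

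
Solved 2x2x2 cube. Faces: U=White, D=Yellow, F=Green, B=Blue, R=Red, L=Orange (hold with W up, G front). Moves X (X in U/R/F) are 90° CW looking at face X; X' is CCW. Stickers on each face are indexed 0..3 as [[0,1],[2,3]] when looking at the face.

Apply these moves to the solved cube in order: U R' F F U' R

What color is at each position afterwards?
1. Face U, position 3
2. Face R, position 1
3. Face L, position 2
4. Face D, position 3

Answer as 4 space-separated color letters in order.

Answer: R W O O

Derivation:
After move 1 (U): U=WWWW F=RRGG R=BBRR B=OOBB L=GGOO
After move 2 (R'): R=BRBR U=WBWO F=RWGW D=YRYG B=YOYB
After move 3 (F): F=GRWW U=WBOG R=WROR D=BBYG L=GYOR
After move 4 (F): F=WGWR U=WBRY R=ORGR D=OWYG L=GBOB
After move 5 (U'): U=BYWR F=GBWR R=WGGR B=ORYB L=YOOB
After move 6 (R): R=GWRG U=BBWR F=GWWG D=OYYO B=RRYB
Query 1: U[3] = R
Query 2: R[1] = W
Query 3: L[2] = O
Query 4: D[3] = O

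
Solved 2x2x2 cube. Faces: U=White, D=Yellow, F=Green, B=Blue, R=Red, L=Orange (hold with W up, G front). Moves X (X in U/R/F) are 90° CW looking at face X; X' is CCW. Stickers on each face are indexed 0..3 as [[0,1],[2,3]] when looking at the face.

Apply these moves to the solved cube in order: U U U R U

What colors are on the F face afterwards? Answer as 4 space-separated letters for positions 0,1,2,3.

After move 1 (U): U=WWWW F=RRGG R=BBRR B=OOBB L=GGOO
After move 2 (U): U=WWWW F=BBGG R=OORR B=GGBB L=RROO
After move 3 (U): U=WWWW F=OOGG R=GGRR B=RRBB L=BBOO
After move 4 (R): R=RGRG U=WOWG F=OYGY D=YBYR B=WRWB
After move 5 (U): U=WWGO F=RGGY R=WRRG B=BBWB L=OYOO
Query: F face = RGGY

Answer: R G G Y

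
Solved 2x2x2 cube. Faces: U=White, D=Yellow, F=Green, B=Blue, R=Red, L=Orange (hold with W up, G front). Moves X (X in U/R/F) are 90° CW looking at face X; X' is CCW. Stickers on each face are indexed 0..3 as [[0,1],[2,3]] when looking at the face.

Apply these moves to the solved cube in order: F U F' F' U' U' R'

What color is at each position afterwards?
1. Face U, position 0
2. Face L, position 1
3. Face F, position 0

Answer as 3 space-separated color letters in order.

Answer: R B O

Derivation:
After move 1 (F): F=GGGG U=WWOO R=WRWR D=RRYY L=OYOY
After move 2 (U): U=OWOW F=WRGG R=BBWR B=OYBB L=GGOY
After move 3 (F'): F=RGWG U=OWBW R=RBRR D=GYYY L=GWOO
After move 4 (F'): F=GGRW U=OWRR R=YBGR D=WOYY L=GWOB
After move 5 (U'): U=WROR F=GWRW R=GGGR B=YBBB L=OYOB
After move 6 (U'): U=RRWO F=OYRW R=GWGR B=GGBB L=YBOB
After move 7 (R'): R=WRGG U=RBWG F=ORRO D=WYYW B=YGOB
Query 1: U[0] = R
Query 2: L[1] = B
Query 3: F[0] = O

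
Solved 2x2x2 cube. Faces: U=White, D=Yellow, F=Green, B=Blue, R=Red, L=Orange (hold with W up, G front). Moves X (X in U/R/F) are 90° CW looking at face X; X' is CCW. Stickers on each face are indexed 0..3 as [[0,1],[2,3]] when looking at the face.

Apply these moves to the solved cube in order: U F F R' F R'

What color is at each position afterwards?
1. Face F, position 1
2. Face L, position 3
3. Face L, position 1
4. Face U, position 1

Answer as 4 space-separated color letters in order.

Answer: B G W W

Derivation:
After move 1 (U): U=WWWW F=RRGG R=BBRR B=OOBB L=GGOO
After move 2 (F): F=GRGR U=WWOG R=WBWR D=RBYY L=GYOY
After move 3 (F): F=GGRR U=WWYY R=OBGR D=WWYY L=GROB
After move 4 (R'): R=BROG U=WBYO F=GWRY D=WGYR B=YOWB
After move 5 (F): F=RGYW U=WBBR R=YROG D=OBYR L=GWOG
After move 6 (R'): R=RGYO U=WWBY F=RBYR D=OGYW B=ROBB
Query 1: F[1] = B
Query 2: L[3] = G
Query 3: L[1] = W
Query 4: U[1] = W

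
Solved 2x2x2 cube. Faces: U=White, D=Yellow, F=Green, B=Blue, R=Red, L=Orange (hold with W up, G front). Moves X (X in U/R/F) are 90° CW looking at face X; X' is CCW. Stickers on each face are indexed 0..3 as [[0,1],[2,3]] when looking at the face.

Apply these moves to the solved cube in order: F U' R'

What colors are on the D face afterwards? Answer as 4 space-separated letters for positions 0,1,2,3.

Answer: R Y Y G

Derivation:
After move 1 (F): F=GGGG U=WWOO R=WRWR D=RRYY L=OYOY
After move 2 (U'): U=WOWO F=OYGG R=GGWR B=WRBB L=BBOY
After move 3 (R'): R=GRGW U=WBWW F=OOGO D=RYYG B=YRRB
Query: D face = RYYG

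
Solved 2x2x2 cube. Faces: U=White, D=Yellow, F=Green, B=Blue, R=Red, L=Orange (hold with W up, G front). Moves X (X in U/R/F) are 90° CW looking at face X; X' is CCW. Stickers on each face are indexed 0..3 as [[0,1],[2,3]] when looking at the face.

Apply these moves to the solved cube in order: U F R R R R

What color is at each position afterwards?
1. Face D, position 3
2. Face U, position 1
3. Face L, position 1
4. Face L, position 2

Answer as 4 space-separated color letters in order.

Answer: Y W Y O

Derivation:
After move 1 (U): U=WWWW F=RRGG R=BBRR B=OOBB L=GGOO
After move 2 (F): F=GRGR U=WWOG R=WBWR D=RBYY L=GYOY
After move 3 (R): R=WWRB U=WROR F=GBGY D=RBYO B=GOWB
After move 4 (R): R=RWBW U=WBOY F=GBGO D=RWYG B=RORB
After move 5 (R): R=BRWW U=WBOO F=GWGG D=RRYR B=YOBB
After move 6 (R): R=WBWR U=WWOG F=GRGR D=RBYY B=OOBB
Query 1: D[3] = Y
Query 2: U[1] = W
Query 3: L[1] = Y
Query 4: L[2] = O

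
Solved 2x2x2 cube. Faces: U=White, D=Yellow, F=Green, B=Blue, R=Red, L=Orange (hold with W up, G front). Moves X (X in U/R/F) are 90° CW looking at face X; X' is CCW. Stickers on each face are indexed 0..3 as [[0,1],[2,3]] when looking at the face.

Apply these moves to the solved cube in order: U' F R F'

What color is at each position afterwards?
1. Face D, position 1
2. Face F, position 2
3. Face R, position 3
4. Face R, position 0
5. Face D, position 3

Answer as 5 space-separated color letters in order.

After move 1 (U'): U=WWWW F=OOGG R=GGRR B=RRBB L=BBOO
After move 2 (F): F=GOGO U=WWOB R=WGWR D=RGYY L=BYOY
After move 3 (R): R=WWRG U=WOOO F=GGGY D=RBYR B=BRWB
After move 4 (F'): F=GYGG U=WOWR R=BWRG D=YYYR L=BOOO
Query 1: D[1] = Y
Query 2: F[2] = G
Query 3: R[3] = G
Query 4: R[0] = B
Query 5: D[3] = R

Answer: Y G G B R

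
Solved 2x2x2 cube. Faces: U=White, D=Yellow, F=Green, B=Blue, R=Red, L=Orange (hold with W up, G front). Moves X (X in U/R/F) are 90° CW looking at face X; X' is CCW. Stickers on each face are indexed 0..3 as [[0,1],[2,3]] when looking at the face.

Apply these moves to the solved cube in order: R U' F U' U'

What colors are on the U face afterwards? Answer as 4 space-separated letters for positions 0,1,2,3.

Answer: B O G G

Derivation:
After move 1 (R): R=RRRR U=WGWG F=GYGY D=YBYB B=WBWB
After move 2 (U'): U=GGWW F=OOGY R=GYRR B=RRWB L=WBOO
After move 3 (F): F=GOYO U=GGOB R=WYWR D=RGYB L=WYOB
After move 4 (U'): U=GBGO F=WYYO R=GOWR B=WYWB L=RROB
After move 5 (U'): U=BOGG F=RRYO R=WYWR B=GOWB L=WYOB
Query: U face = BOGG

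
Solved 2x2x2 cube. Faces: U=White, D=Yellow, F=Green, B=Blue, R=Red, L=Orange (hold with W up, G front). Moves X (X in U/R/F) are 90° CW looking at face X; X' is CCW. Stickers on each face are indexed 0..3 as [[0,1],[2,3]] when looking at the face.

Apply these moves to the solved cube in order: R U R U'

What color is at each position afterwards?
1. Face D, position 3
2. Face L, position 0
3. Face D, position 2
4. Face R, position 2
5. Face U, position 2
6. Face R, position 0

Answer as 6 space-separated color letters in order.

After move 1 (R): R=RRRR U=WGWG F=GYGY D=YBYB B=WBWB
After move 2 (U): U=WWGG F=RRGY R=WBRR B=OOWB L=GYOO
After move 3 (R): R=RWRB U=WRGY F=RBGB D=YWYO B=GOWB
After move 4 (U'): U=RYWG F=GYGB R=RBRB B=RWWB L=GOOO
Query 1: D[3] = O
Query 2: L[0] = G
Query 3: D[2] = Y
Query 4: R[2] = R
Query 5: U[2] = W
Query 6: R[0] = R

Answer: O G Y R W R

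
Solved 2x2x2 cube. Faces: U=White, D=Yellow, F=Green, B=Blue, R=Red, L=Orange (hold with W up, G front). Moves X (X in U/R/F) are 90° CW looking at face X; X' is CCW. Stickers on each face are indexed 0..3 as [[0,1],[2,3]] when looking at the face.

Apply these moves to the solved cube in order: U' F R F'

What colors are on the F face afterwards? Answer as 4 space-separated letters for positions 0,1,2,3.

After move 1 (U'): U=WWWW F=OOGG R=GGRR B=RRBB L=BBOO
After move 2 (F): F=GOGO U=WWOB R=WGWR D=RGYY L=BYOY
After move 3 (R): R=WWRG U=WOOO F=GGGY D=RBYR B=BRWB
After move 4 (F'): F=GYGG U=WOWR R=BWRG D=YYYR L=BOOO
Query: F face = GYGG

Answer: G Y G G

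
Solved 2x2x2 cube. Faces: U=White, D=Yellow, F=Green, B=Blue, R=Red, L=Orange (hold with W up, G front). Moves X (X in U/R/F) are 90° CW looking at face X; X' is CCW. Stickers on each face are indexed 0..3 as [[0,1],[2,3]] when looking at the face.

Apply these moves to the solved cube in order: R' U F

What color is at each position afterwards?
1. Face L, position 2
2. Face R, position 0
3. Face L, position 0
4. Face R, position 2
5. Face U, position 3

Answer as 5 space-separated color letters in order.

After move 1 (R'): R=RRRR U=WBWB F=GWGW D=YGYG B=YBYB
After move 2 (U): U=WWBB F=RRGW R=YBRR B=OOYB L=GWOO
After move 3 (F): F=GRWR U=WWOW R=BBBR D=RYYG L=GYOG
Query 1: L[2] = O
Query 2: R[0] = B
Query 3: L[0] = G
Query 4: R[2] = B
Query 5: U[3] = W

Answer: O B G B W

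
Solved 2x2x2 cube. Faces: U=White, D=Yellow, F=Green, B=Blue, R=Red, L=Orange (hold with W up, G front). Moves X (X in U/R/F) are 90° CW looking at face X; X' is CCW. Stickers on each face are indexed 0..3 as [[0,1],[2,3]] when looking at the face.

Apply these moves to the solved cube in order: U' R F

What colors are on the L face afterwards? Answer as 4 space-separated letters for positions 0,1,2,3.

After move 1 (U'): U=WWWW F=OOGG R=GGRR B=RRBB L=BBOO
After move 2 (R): R=RGRG U=WOWG F=OYGY D=YBYR B=WRWB
After move 3 (F): F=GOYY U=WOOB R=WGGG D=RRYR L=BYOB
Query: L face = BYOB

Answer: B Y O B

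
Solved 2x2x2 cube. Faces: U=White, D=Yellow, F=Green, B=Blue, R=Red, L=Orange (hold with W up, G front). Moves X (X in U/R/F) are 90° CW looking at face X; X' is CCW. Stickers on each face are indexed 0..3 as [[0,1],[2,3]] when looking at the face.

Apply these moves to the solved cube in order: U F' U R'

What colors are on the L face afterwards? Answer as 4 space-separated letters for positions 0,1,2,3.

After move 1 (U): U=WWWW F=RRGG R=BBRR B=OOBB L=GGOO
After move 2 (F'): F=RGRG U=WWBR R=YBYR D=GOYY L=GWOW
After move 3 (U): U=BWRW F=YBRG R=OOYR B=GWBB L=RGOW
After move 4 (R'): R=OROY U=BBRG F=YWRW D=GBYG B=YWOB
Query: L face = RGOW

Answer: R G O W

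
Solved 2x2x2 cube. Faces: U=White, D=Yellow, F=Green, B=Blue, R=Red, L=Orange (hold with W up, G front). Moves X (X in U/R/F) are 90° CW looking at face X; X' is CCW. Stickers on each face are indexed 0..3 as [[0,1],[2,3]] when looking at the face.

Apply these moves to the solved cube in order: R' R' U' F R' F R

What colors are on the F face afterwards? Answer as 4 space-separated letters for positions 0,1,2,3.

After move 1 (R'): R=RRRR U=WBWB F=GWGW D=YGYG B=YBYB
After move 2 (R'): R=RRRR U=WYWY F=GBGB D=YWYW B=GBGB
After move 3 (U'): U=YYWW F=OOGB R=GBRR B=RRGB L=GBOO
After move 4 (F): F=GOBO U=YYOB R=WBWR D=RGYW L=GYOW
After move 5 (R'): R=BRWW U=YGOR F=GYBB D=ROYO B=WRGB
After move 6 (F): F=BGBY U=YGWY R=ORRW D=WBYO L=GROO
After move 7 (R): R=ROWR U=YGWY F=BBBO D=WGYW B=YRGB
Query: F face = BBBO

Answer: B B B O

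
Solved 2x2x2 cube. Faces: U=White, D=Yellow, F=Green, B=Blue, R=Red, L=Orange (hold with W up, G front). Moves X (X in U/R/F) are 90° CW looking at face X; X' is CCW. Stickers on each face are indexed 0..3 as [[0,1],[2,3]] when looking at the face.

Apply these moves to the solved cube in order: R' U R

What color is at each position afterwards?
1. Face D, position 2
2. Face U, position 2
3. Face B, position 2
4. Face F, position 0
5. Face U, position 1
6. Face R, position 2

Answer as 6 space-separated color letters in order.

After move 1 (R'): R=RRRR U=WBWB F=GWGW D=YGYG B=YBYB
After move 2 (U): U=WWBB F=RRGW R=YBRR B=OOYB L=GWOO
After move 3 (R): R=RYRB U=WRBW F=RGGG D=YYYO B=BOWB
Query 1: D[2] = Y
Query 2: U[2] = B
Query 3: B[2] = W
Query 4: F[0] = R
Query 5: U[1] = R
Query 6: R[2] = R

Answer: Y B W R R R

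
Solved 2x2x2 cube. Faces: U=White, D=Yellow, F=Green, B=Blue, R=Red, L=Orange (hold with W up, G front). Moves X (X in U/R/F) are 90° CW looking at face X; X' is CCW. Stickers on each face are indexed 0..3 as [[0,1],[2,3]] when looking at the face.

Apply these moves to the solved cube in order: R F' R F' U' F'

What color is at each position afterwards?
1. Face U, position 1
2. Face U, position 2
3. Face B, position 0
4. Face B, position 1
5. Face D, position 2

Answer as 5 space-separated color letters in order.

Answer: R O W B Y

Derivation:
After move 1 (R): R=RRRR U=WGWG F=GYGY D=YBYB B=WBWB
After move 2 (F'): F=YYGG U=WGRR R=BRYR D=OOYB L=OGOW
After move 3 (R): R=YBRR U=WYRG F=YOGB D=OWYW B=RBGB
After move 4 (F'): F=OBYG U=WYYR R=WBOR D=GWYW L=OGOR
After move 5 (U'): U=YRWY F=OGYG R=OBOR B=WBGB L=RBOR
After move 6 (F'): F=GGOY U=YROO R=WBGR D=BRYW L=RYOW
Query 1: U[1] = R
Query 2: U[2] = O
Query 3: B[0] = W
Query 4: B[1] = B
Query 5: D[2] = Y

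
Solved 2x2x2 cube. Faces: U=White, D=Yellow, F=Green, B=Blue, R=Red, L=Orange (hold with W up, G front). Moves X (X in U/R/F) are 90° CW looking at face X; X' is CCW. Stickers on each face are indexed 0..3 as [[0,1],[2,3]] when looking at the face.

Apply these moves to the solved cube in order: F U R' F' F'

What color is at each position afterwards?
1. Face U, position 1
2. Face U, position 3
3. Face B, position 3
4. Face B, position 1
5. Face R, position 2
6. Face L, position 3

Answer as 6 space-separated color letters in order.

After move 1 (F): F=GGGG U=WWOO R=WRWR D=RRYY L=OYOY
After move 2 (U): U=OWOW F=WRGG R=BBWR B=OYBB L=GGOY
After move 3 (R'): R=BRBW U=OBOO F=WWGW D=RRYG B=YYRB
After move 4 (F'): F=WWWG U=OBBB R=RRRW D=GYYG L=GOOO
After move 5 (F'): F=WGWW U=OBRR R=YRGW D=OOYG L=GBOB
Query 1: U[1] = B
Query 2: U[3] = R
Query 3: B[3] = B
Query 4: B[1] = Y
Query 5: R[2] = G
Query 6: L[3] = B

Answer: B R B Y G B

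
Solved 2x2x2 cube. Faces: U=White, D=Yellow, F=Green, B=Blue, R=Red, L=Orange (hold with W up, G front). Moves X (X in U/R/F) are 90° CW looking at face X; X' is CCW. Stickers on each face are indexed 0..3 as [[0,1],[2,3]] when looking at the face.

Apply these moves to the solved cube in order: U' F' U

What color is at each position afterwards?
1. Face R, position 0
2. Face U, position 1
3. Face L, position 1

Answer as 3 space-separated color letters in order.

Answer: R W G

Derivation:
After move 1 (U'): U=WWWW F=OOGG R=GGRR B=RRBB L=BBOO
After move 2 (F'): F=OGOG U=WWGR R=YGYR D=BOYY L=BWOW
After move 3 (U): U=GWRW F=YGOG R=RRYR B=BWBB L=OGOW
Query 1: R[0] = R
Query 2: U[1] = W
Query 3: L[1] = G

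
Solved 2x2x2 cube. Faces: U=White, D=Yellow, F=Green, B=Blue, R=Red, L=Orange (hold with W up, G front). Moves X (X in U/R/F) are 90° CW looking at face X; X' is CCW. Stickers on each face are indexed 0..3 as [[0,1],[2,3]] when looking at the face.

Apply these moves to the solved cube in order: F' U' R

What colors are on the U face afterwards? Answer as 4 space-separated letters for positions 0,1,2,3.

After move 1 (F'): F=GGGG U=WWRR R=YRYR D=OOYY L=OWOW
After move 2 (U'): U=WRWR F=OWGG R=GGYR B=YRBB L=BBOW
After move 3 (R): R=YGRG U=WWWG F=OOGY D=OBYY B=RRRB
Query: U face = WWWG

Answer: W W W G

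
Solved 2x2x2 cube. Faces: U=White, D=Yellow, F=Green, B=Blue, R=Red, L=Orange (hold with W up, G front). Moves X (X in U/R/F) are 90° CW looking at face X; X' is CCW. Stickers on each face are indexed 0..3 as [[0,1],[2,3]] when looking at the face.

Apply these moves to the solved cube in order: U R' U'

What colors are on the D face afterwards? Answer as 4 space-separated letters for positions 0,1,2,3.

Answer: Y R Y G

Derivation:
After move 1 (U): U=WWWW F=RRGG R=BBRR B=OOBB L=GGOO
After move 2 (R'): R=BRBR U=WBWO F=RWGW D=YRYG B=YOYB
After move 3 (U'): U=BOWW F=GGGW R=RWBR B=BRYB L=YOOO
Query: D face = YRYG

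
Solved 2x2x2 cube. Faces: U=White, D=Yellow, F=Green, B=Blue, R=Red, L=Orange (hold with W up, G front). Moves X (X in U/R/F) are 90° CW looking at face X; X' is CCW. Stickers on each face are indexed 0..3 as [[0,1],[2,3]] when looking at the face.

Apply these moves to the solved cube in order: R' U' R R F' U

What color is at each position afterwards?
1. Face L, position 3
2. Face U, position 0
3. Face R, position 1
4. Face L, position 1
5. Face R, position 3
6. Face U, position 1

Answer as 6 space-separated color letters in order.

Answer: W R R R G B

Derivation:
After move 1 (R'): R=RRRR U=WBWB F=GWGW D=YGYG B=YBYB
After move 2 (U'): U=BBWW F=OOGW R=GWRR B=RRYB L=YBOO
After move 3 (R): R=RGRW U=BOWW F=OGGG D=YYYR B=WRBB
After move 4 (R): R=RRWG U=BGWG F=OYGR D=YBYW B=WROB
After move 5 (F'): F=YROG U=BGRW R=BRYG D=BOYW L=YGOW
After move 6 (U): U=RBWG F=BROG R=WRYG B=YGOB L=YROW
Query 1: L[3] = W
Query 2: U[0] = R
Query 3: R[1] = R
Query 4: L[1] = R
Query 5: R[3] = G
Query 6: U[1] = B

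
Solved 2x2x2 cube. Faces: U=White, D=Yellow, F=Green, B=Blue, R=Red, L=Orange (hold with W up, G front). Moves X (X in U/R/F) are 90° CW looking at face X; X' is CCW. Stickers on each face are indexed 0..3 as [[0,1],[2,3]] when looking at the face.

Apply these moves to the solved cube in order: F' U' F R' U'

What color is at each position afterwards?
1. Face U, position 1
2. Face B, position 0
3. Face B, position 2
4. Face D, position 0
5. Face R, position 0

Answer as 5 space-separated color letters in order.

After move 1 (F'): F=GGGG U=WWRR R=YRYR D=OOYY L=OWOW
After move 2 (U'): U=WRWR F=OWGG R=GGYR B=YRBB L=BBOW
After move 3 (F): F=GOGW U=WRWB R=WGRR D=YGYY L=BOOO
After move 4 (R'): R=GRWR U=WBWY F=GRGB D=YOYW B=YRGB
After move 5 (U'): U=BYWW F=BOGB R=GRWR B=GRGB L=YROO
Query 1: U[1] = Y
Query 2: B[0] = G
Query 3: B[2] = G
Query 4: D[0] = Y
Query 5: R[0] = G

Answer: Y G G Y G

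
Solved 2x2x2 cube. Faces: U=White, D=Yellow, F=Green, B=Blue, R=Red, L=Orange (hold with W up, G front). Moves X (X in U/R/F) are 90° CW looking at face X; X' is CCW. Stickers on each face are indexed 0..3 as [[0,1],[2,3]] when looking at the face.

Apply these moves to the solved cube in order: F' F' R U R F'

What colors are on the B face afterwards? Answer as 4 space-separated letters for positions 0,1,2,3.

Answer: G R W B

Derivation:
After move 1 (F'): F=GGGG U=WWRR R=YRYR D=OOYY L=OWOW
After move 2 (F'): F=GGGG U=WWYY R=OROR D=WWYY L=OROR
After move 3 (R): R=OORR U=WGYG F=GWGY D=WBYB B=YBWB
After move 4 (U): U=YWGG F=OOGY R=YBRR B=ORWB L=GWOR
After move 5 (R): R=RYRB U=YOGY F=OBGB D=WWYO B=GRWB
After move 6 (F'): F=BBOG U=YORR R=WYWB D=WRYO L=GYOG
Query: B face = GRWB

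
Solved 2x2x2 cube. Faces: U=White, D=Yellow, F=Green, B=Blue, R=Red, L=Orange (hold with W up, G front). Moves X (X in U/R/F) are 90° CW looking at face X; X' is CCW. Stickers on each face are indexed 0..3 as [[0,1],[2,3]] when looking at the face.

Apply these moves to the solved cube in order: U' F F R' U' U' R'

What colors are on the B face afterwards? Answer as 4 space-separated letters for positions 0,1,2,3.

Answer: O W G B

Derivation:
After move 1 (U'): U=WWWW F=OOGG R=GGRR B=RRBB L=BBOO
After move 2 (F): F=GOGO U=WWOB R=WGWR D=RGYY L=BYOY
After move 3 (F): F=GGOO U=WWYY R=OGBR D=WWYY L=BROG
After move 4 (R'): R=GROB U=WBYR F=GWOY D=WGYO B=YRWB
After move 5 (U'): U=BRWY F=BROY R=GWOB B=GRWB L=YROG
After move 6 (U'): U=RYBW F=YROY R=BROB B=GWWB L=GROG
After move 7 (R'): R=RBBO U=RWBG F=YYOW D=WRYY B=OWGB
Query: B face = OWGB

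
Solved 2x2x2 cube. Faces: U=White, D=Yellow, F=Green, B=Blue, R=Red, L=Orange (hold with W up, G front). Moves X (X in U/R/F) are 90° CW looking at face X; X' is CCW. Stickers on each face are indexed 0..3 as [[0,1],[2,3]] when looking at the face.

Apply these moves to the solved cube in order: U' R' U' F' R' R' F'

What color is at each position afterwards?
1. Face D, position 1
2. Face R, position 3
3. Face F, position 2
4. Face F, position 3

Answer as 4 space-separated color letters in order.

After move 1 (U'): U=WWWW F=OOGG R=GGRR B=RRBB L=BBOO
After move 2 (R'): R=GRGR U=WBWR F=OWGW D=YOYG B=YRYB
After move 3 (U'): U=BRWW F=BBGW R=OWGR B=GRYB L=YROO
After move 4 (F'): F=BWBG U=BROG R=OWYR D=ROYG L=YWOW
After move 5 (R'): R=WROY U=BYOG F=BRBG D=RWYG B=GROB
After move 6 (R'): R=RYWO U=BOOG F=BYBG D=RRYG B=GRWB
After move 7 (F'): F=YGBB U=BORW R=RYRO D=WWYG L=YGOO
Query 1: D[1] = W
Query 2: R[3] = O
Query 3: F[2] = B
Query 4: F[3] = B

Answer: W O B B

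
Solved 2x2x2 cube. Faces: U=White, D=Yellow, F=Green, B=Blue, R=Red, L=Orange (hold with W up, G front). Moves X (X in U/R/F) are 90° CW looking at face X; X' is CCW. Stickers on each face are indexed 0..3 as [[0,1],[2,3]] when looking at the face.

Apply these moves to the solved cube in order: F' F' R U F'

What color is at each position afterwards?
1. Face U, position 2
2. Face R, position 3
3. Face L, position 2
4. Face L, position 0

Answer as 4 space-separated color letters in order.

After move 1 (F'): F=GGGG U=WWRR R=YRYR D=OOYY L=OWOW
After move 2 (F'): F=GGGG U=WWYY R=OROR D=WWYY L=OROR
After move 3 (R): R=OORR U=WGYG F=GWGY D=WBYB B=YBWB
After move 4 (U): U=YWGG F=OOGY R=YBRR B=ORWB L=GWOR
After move 5 (F'): F=OYOG U=YWYR R=BBWR D=WRYB L=GGOG
Query 1: U[2] = Y
Query 2: R[3] = R
Query 3: L[2] = O
Query 4: L[0] = G

Answer: Y R O G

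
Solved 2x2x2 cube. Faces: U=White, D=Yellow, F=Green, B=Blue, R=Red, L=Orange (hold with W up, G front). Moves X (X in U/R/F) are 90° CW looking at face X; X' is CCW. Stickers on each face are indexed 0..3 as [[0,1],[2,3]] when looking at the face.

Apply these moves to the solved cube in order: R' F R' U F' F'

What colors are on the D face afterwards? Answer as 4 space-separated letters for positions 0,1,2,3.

Answer: Y Y Y W

Derivation:
After move 1 (R'): R=RRRR U=WBWB F=GWGW D=YGYG B=YBYB
After move 2 (F): F=GGWW U=WBOO R=WRBR D=RRYG L=OYOG
After move 3 (R'): R=RRWB U=WYOY F=GBWO D=RGYW B=GBRB
After move 4 (U): U=OWYY F=RRWO R=GBWB B=OYRB L=GBOG
After move 5 (F'): F=RORW U=OWGW R=GBRB D=BGYW L=GYOY
After move 6 (F'): F=OWRR U=OWGR R=GBBB D=YYYW L=GWOG
Query: D face = YYYW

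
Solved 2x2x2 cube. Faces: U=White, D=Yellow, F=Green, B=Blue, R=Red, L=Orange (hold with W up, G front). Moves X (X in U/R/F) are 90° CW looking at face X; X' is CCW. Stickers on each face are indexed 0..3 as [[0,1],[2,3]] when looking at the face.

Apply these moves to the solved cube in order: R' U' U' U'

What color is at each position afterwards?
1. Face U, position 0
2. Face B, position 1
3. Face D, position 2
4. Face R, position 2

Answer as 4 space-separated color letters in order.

After move 1 (R'): R=RRRR U=WBWB F=GWGW D=YGYG B=YBYB
After move 2 (U'): U=BBWW F=OOGW R=GWRR B=RRYB L=YBOO
After move 3 (U'): U=BWBW F=YBGW R=OORR B=GWYB L=RROO
After move 4 (U'): U=WWBB F=RRGW R=YBRR B=OOYB L=GWOO
Query 1: U[0] = W
Query 2: B[1] = O
Query 3: D[2] = Y
Query 4: R[2] = R

Answer: W O Y R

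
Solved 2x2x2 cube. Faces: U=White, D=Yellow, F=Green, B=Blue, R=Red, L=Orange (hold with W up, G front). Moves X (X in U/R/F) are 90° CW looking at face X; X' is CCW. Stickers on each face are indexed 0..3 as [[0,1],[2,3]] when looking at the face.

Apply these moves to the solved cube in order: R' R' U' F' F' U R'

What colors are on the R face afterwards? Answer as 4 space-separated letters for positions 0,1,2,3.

After move 1 (R'): R=RRRR U=WBWB F=GWGW D=YGYG B=YBYB
After move 2 (R'): R=RRRR U=WYWY F=GBGB D=YWYW B=GBGB
After move 3 (U'): U=YYWW F=OOGB R=GBRR B=RRGB L=GBOO
After move 4 (F'): F=OBOG U=YYGR R=WBYR D=BOYW L=GWOW
After move 5 (F'): F=BGOO U=YYWY R=OBBR D=WWYW L=GROG
After move 6 (U): U=WYYY F=OBOO R=RRBR B=GRGB L=BGOG
After move 7 (R'): R=RRRB U=WGYG F=OYOY D=WBYO B=WRWB
Query: R face = RRRB

Answer: R R R B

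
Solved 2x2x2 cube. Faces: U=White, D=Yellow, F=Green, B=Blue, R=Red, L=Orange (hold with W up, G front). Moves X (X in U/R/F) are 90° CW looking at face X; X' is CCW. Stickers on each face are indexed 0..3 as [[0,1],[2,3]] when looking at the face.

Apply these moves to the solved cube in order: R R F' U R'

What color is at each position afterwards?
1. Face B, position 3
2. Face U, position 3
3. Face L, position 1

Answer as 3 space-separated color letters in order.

After move 1 (R): R=RRRR U=WGWG F=GYGY D=YBYB B=WBWB
After move 2 (R): R=RRRR U=WYWY F=GBGB D=YWYW B=GBGB
After move 3 (F'): F=BBGG U=WYRR R=WRYR D=OOYW L=OYOW
After move 4 (U): U=RWRY F=WRGG R=GBYR B=OYGB L=BBOW
After move 5 (R'): R=BRGY U=RGRO F=WWGY D=ORYG B=WYOB
Query 1: B[3] = B
Query 2: U[3] = O
Query 3: L[1] = B

Answer: B O B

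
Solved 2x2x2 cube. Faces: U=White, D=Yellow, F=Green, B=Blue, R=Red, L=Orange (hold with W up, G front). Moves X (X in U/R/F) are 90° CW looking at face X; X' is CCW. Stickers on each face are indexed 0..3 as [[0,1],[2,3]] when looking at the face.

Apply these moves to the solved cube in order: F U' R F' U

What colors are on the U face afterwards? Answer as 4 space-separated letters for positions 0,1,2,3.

Answer: W W R Y

Derivation:
After move 1 (F): F=GGGG U=WWOO R=WRWR D=RRYY L=OYOY
After move 2 (U'): U=WOWO F=OYGG R=GGWR B=WRBB L=BBOY
After move 3 (R): R=WGRG U=WYWG F=ORGY D=RBYW B=OROB
After move 4 (F'): F=RYOG U=WYWR R=BGRG D=BYYW L=BGOW
After move 5 (U): U=WWRY F=BGOG R=ORRG B=BGOB L=RYOW
Query: U face = WWRY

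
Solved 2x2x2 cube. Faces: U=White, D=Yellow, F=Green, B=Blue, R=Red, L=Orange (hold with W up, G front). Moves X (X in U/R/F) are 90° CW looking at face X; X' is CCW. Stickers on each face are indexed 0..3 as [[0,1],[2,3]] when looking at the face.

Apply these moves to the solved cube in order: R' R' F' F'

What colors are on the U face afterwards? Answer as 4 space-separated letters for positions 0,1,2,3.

After move 1 (R'): R=RRRR U=WBWB F=GWGW D=YGYG B=YBYB
After move 2 (R'): R=RRRR U=WYWY F=GBGB D=YWYW B=GBGB
After move 3 (F'): F=BBGG U=WYRR R=WRYR D=OOYW L=OYOW
After move 4 (F'): F=BGBG U=WYWY R=OROR D=YWYW L=OROR
Query: U face = WYWY

Answer: W Y W Y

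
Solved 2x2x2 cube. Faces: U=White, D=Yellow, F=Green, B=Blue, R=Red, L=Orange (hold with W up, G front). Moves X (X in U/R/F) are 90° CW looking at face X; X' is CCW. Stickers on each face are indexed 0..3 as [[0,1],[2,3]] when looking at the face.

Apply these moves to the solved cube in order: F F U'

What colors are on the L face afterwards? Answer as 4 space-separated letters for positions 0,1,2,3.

After move 1 (F): F=GGGG U=WWOO R=WRWR D=RRYY L=OYOY
After move 2 (F): F=GGGG U=WWYY R=OROR D=WWYY L=OROR
After move 3 (U'): U=WYWY F=ORGG R=GGOR B=ORBB L=BBOR
Query: L face = BBOR

Answer: B B O R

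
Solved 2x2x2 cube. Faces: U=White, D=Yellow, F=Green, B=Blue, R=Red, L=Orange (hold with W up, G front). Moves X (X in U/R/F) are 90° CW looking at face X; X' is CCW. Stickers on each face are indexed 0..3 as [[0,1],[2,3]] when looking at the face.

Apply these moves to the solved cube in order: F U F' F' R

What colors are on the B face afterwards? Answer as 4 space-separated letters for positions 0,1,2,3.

Answer: R Y W B

Derivation:
After move 1 (F): F=GGGG U=WWOO R=WRWR D=RRYY L=OYOY
After move 2 (U): U=OWOW F=WRGG R=BBWR B=OYBB L=GGOY
After move 3 (F'): F=RGWG U=OWBW R=RBRR D=GYYY L=GWOO
After move 4 (F'): F=GGRW U=OWRR R=YBGR D=WOYY L=GWOB
After move 5 (R): R=GYRB U=OGRW F=GORY D=WBYO B=RYWB
Query: B face = RYWB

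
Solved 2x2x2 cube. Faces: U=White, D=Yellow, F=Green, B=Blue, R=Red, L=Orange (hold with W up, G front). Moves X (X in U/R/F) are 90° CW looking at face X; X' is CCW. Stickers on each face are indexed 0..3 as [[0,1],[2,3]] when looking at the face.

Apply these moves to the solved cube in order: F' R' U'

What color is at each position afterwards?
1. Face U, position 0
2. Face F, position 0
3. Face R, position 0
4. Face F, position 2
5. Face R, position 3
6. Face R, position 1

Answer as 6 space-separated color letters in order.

After move 1 (F'): F=GGGG U=WWRR R=YRYR D=OOYY L=OWOW
After move 2 (R'): R=RRYY U=WBRB F=GWGR D=OGYG B=YBOB
After move 3 (U'): U=BBWR F=OWGR R=GWYY B=RROB L=YBOW
Query 1: U[0] = B
Query 2: F[0] = O
Query 3: R[0] = G
Query 4: F[2] = G
Query 5: R[3] = Y
Query 6: R[1] = W

Answer: B O G G Y W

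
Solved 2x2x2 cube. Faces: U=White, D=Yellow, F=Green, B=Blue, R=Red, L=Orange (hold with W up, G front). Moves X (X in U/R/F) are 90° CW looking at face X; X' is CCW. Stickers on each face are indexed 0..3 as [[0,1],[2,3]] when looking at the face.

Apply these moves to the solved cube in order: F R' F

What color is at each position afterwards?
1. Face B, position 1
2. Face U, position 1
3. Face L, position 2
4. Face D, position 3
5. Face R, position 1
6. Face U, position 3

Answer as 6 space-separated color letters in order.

After move 1 (F): F=GGGG U=WWOO R=WRWR D=RRYY L=OYOY
After move 2 (R'): R=RRWW U=WBOB F=GWGO D=RGYG B=YBRB
After move 3 (F): F=GGOW U=WBYY R=ORBW D=WRYG L=OROG
Query 1: B[1] = B
Query 2: U[1] = B
Query 3: L[2] = O
Query 4: D[3] = G
Query 5: R[1] = R
Query 6: U[3] = Y

Answer: B B O G R Y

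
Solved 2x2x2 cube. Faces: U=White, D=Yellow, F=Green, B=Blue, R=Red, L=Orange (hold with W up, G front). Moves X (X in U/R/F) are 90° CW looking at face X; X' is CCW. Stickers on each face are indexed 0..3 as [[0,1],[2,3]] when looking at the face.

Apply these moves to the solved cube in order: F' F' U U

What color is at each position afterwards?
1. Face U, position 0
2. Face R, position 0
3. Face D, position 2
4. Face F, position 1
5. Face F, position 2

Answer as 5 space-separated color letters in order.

After move 1 (F'): F=GGGG U=WWRR R=YRYR D=OOYY L=OWOW
After move 2 (F'): F=GGGG U=WWYY R=OROR D=WWYY L=OROR
After move 3 (U): U=YWYW F=ORGG R=BBOR B=ORBB L=GGOR
After move 4 (U): U=YYWW F=BBGG R=OROR B=GGBB L=OROR
Query 1: U[0] = Y
Query 2: R[0] = O
Query 3: D[2] = Y
Query 4: F[1] = B
Query 5: F[2] = G

Answer: Y O Y B G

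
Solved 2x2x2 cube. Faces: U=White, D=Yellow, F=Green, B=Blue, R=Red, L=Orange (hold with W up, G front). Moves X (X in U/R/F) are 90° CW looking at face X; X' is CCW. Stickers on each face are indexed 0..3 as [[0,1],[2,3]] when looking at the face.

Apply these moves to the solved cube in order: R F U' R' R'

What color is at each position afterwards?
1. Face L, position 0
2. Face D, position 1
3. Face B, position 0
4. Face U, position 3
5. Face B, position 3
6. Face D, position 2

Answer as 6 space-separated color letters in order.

Answer: W O Y B B Y

Derivation:
After move 1 (R): R=RRRR U=WGWG F=GYGY D=YBYB B=WBWB
After move 2 (F): F=GGYY U=WGOO R=WRGR D=RRYB L=OYOB
After move 3 (U'): U=GOWO F=OYYY R=GGGR B=WRWB L=WBOB
After move 4 (R'): R=GRGG U=GWWW F=OOYO D=RYYY B=BRRB
After move 5 (R'): R=RGGG U=GRWB F=OWYW D=ROYO B=YRYB
Query 1: L[0] = W
Query 2: D[1] = O
Query 3: B[0] = Y
Query 4: U[3] = B
Query 5: B[3] = B
Query 6: D[2] = Y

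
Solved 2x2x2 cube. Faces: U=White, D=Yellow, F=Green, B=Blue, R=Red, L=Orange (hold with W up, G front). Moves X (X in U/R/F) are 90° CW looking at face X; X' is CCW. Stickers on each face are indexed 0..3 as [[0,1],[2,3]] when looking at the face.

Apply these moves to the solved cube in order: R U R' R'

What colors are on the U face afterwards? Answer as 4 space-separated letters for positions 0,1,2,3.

After move 1 (R): R=RRRR U=WGWG F=GYGY D=YBYB B=WBWB
After move 2 (U): U=WWGG F=RRGY R=WBRR B=OOWB L=GYOO
After move 3 (R'): R=BRWR U=WWGO F=RWGG D=YRYY B=BOBB
After move 4 (R'): R=RRBW U=WBGB F=RWGO D=YWYG B=YORB
Query: U face = WBGB

Answer: W B G B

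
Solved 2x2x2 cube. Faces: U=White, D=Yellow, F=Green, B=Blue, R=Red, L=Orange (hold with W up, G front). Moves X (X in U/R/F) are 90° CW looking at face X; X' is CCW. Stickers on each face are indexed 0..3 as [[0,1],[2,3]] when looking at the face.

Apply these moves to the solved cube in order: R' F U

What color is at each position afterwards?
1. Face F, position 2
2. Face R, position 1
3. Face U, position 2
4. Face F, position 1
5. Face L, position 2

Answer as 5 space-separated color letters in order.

After move 1 (R'): R=RRRR U=WBWB F=GWGW D=YGYG B=YBYB
After move 2 (F): F=GGWW U=WBOO R=WRBR D=RRYG L=OYOG
After move 3 (U): U=OWOB F=WRWW R=YBBR B=OYYB L=GGOG
Query 1: F[2] = W
Query 2: R[1] = B
Query 3: U[2] = O
Query 4: F[1] = R
Query 5: L[2] = O

Answer: W B O R O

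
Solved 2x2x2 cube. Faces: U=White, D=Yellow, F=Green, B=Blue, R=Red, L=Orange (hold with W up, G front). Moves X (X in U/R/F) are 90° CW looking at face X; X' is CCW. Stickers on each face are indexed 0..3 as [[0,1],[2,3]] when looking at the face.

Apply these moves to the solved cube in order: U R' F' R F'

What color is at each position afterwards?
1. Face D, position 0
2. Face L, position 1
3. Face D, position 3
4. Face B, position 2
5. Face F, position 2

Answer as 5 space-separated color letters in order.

After move 1 (U): U=WWWW F=RRGG R=BBRR B=OOBB L=GGOO
After move 2 (R'): R=BRBR U=WBWO F=RWGW D=YRYG B=YOYB
After move 3 (F'): F=WWRG U=WBBB R=RRYR D=GOYG L=GOOW
After move 4 (R): R=YRRR U=WWBG F=WORG D=GYYY B=BOBB
After move 5 (F'): F=OGWR U=WWYR R=YRGR D=OWYY L=GGOB
Query 1: D[0] = O
Query 2: L[1] = G
Query 3: D[3] = Y
Query 4: B[2] = B
Query 5: F[2] = W

Answer: O G Y B W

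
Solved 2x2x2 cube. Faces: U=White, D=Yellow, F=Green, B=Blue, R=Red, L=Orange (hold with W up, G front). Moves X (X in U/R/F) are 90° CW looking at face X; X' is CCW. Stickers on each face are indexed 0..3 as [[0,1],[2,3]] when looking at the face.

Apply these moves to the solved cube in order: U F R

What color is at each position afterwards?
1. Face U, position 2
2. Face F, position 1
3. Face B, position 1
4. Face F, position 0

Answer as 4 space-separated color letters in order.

Answer: O B O G

Derivation:
After move 1 (U): U=WWWW F=RRGG R=BBRR B=OOBB L=GGOO
After move 2 (F): F=GRGR U=WWOG R=WBWR D=RBYY L=GYOY
After move 3 (R): R=WWRB U=WROR F=GBGY D=RBYO B=GOWB
Query 1: U[2] = O
Query 2: F[1] = B
Query 3: B[1] = O
Query 4: F[0] = G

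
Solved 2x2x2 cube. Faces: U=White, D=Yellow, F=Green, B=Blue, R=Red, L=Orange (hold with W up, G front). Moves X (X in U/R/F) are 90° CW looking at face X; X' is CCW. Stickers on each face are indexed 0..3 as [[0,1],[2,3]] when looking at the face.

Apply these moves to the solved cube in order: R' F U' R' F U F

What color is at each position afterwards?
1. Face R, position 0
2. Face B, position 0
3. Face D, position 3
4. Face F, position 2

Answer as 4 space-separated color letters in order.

Answer: B Y W O

Derivation:
After move 1 (R'): R=RRRR U=WBWB F=GWGW D=YGYG B=YBYB
After move 2 (F): F=GGWW U=WBOO R=WRBR D=RRYG L=OYOG
After move 3 (U'): U=BOWO F=OYWW R=GGBR B=WRYB L=YBOG
After move 4 (R'): R=GRGB U=BYWW F=OOWO D=RYYW B=GRRB
After move 5 (F): F=WOOO U=BYGB R=WRWB D=GGYW L=YROY
After move 6 (U): U=GBBY F=WROO R=GRWB B=YRRB L=WOOY
After move 7 (F): F=OWOR U=GBYO R=BRYB D=WGYW L=WGOG
Query 1: R[0] = B
Query 2: B[0] = Y
Query 3: D[3] = W
Query 4: F[2] = O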